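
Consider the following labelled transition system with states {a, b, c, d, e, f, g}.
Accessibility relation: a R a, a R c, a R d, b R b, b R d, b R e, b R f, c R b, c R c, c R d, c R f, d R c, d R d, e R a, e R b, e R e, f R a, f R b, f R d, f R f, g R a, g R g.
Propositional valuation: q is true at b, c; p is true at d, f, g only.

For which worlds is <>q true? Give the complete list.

Let φ = <>q. Evaluate φ at each world:
  a (successors {a, c, d}): φ is true.
  b (successors {b, d, e, f}): φ is true.
  c (successors {b, c, d, f}): φ is true.
  d (successors {c, d}): φ is true.
  e (successors {a, b, e}): φ is true.
  f (successors {a, b, d, f}): φ is true.
  g (successors {a, g}): φ is false.
For instance, at f:
  At f: <>q requires q at some successor in {a, b, d, f}.
    q holds at b, so <>q is true at f.
Satisfying worlds: {a, b, c, d, e, f}

a, b, c, d, e, f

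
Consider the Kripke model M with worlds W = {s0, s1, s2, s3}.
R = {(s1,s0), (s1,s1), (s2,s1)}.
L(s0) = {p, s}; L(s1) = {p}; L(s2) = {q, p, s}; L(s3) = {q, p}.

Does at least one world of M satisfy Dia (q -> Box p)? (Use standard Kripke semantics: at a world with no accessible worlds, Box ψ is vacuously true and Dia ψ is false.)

Let φ = Dia (q -> Box p). Evaluate φ at each world:
  s0 (successors ∅): φ is false.
  s1 (successors {s0, s1}): φ is true.
  s2 (successors {s1}): φ is true.
  s3 (successors ∅): φ is false.
Detail at s1 (witness):
  At s1: Dia (q -> Box p) requires q -> Box p at some successor in {s0, s1}.
    q -> Box p holds at s0, so Dia (q -> Box p) is true at s1.
      At s0: q is false, Box p is true, so q -> Box p is true.

Yes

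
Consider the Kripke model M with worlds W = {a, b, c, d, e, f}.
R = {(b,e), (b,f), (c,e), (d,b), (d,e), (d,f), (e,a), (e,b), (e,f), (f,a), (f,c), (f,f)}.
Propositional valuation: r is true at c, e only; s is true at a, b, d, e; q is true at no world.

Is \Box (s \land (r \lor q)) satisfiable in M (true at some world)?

Yes

Recall that \Box ψ holds at a world iff ψ holds at every accessible world, and \Diamond ψ holds iff ψ holds at some accessible world.
Let φ = \Box (s \land (r \lor q)). Evaluate φ at each world:
  a (successors ∅): φ is true.
  b (successors {e, f}): φ is false.
  c (successors {e}): φ is true.
  d (successors {b, e, f}): φ is false.
  e (successors {a, b, f}): φ is false.
  f (successors {a, c, f}): φ is false.
Detail at a (witness):
  At a: no accessible worlds, so \Box (s \land (r \lor q)) holds vacuously.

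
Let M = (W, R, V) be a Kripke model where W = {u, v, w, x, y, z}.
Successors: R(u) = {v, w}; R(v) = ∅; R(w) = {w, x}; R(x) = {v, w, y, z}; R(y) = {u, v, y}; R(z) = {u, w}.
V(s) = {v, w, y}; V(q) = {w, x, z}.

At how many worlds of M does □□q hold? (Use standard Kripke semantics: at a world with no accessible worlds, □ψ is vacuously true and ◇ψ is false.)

Let φ = □□q. Evaluate φ at each world:
  u (successors {v, w}): φ is true.
  v (successors ∅): φ is true.
  w (successors {w, x}): φ is false.
  x (successors {v, w, y, z}): φ is false.
  y (successors {u, v, y}): φ is false.
  z (successors {u, w}): φ is false.
For instance, at y:
  At y: □□q requires □q at every successor {u, v, y}.
    □q fails at u, so □□q is false at y.
      At u: □q requires q at every successor {v, w}.
        q fails at v, so □q is false at u.
Satisfying worlds: {u, v}

2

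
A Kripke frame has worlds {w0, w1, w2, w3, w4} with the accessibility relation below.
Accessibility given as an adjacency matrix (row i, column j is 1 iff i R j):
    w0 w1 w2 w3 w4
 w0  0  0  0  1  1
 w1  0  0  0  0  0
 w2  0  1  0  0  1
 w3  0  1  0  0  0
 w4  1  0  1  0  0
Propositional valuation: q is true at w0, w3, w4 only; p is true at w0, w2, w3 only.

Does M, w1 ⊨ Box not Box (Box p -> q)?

At w1: no accessible worlds, so Box not Box (Box p -> q) holds vacuously.

Yes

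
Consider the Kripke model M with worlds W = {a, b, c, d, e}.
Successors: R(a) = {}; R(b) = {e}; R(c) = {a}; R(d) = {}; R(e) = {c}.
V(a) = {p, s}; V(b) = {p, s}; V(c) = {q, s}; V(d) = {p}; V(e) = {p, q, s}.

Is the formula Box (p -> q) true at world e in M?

Yes

At e: Box (p -> q) requires p -> q at every successor {c}.
  At c: p -> q is true.
So Box (p -> q) is true at e.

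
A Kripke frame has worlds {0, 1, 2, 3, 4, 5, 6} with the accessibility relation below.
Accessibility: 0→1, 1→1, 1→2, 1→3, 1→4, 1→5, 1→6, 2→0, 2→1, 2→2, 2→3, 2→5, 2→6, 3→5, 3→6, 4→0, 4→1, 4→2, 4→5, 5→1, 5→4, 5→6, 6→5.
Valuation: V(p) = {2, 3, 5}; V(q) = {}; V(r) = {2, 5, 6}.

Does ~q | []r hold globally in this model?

Recall that []ψ holds at a world iff ψ holds at every accessible world, and <>ψ holds iff ψ holds at some accessible world.
Let φ = ~q | []r. Evaluate φ at each world:
  0 (successors {1}): φ is true.
  1 (successors {1, 2, 3, 4, 5, 6}): φ is true.
  2 (successors {0, 1, 2, 3, 5, 6}): φ is true.
  3 (successors {5, 6}): φ is true.
  4 (successors {0, 1, 2, 5}): φ is true.
  5 (successors {1, 4, 6}): φ is true.
  6 (successors {5}): φ is true.
For instance, at 0:
  At 0: ~q is true, []r is false, so ~q | []r is true.
    At 0: []r requires r at every successor {1}.
      r fails at 1, so []r is false at 0.

Yes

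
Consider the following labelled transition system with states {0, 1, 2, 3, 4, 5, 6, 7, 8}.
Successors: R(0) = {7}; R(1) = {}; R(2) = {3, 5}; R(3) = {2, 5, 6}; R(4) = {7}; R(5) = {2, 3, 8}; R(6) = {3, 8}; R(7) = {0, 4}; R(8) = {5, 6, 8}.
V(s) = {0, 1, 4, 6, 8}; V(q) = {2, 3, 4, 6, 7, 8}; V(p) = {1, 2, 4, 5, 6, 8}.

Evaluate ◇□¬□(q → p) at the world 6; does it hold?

Yes

At 6: ◇□¬□(q → p) requires □¬□(q → p) at some successor in {3, 8}.
  □¬□(q → p) holds at 3, so ◇□¬□(q → p) is true at 6.
    At 3: □¬□(q → p) requires ¬□(q → p) at every successor {2, 5, 6}.
      At 2: ¬□(q → p) is true.
      At 5: ¬□(q → p) is true.
      At 6: ¬□(q → p) is true.
    So □¬□(q → p) is true at 3.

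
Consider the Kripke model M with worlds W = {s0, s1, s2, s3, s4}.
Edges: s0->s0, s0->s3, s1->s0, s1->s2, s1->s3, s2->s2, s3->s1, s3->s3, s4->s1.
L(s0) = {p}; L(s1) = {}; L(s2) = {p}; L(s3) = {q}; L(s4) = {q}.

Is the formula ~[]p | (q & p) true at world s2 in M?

Recall that []ψ holds at a world iff ψ holds at every accessible world, and <>ψ holds iff ψ holds at some accessible world.
At s2: ~[]p is false, q & p is false, so ~[]p | (q & p) is false.
  At s2: []p is true, so ~[]p is false.
    At s2: []p requires p at every successor {s2}.
      At s2: p is true.
    So []p is true at s2.

No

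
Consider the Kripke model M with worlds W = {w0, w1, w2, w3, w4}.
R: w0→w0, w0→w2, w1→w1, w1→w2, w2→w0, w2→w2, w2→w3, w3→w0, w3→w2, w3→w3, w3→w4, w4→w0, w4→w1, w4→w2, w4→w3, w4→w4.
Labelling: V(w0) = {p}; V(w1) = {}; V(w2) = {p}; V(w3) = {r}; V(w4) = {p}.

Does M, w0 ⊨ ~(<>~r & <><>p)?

Recall that <>ψ holds at a world iff ψ holds at some accessible world.
At w0: <>~r & <><>p is true, so ~(<>~r & <><>p) is false.
  At w0: <>~r is true, <><>p is true, so <>~r & <><>p is true.
    At w0: <>~r requires ~r at some successor in {w0, w2}.
      ~r holds at w0, so <>~r is true at w0.
    At w0: <><>p requires <>p at some successor in {w0, w2}.
      <>p holds at w0, so <><>p is true at w0.

No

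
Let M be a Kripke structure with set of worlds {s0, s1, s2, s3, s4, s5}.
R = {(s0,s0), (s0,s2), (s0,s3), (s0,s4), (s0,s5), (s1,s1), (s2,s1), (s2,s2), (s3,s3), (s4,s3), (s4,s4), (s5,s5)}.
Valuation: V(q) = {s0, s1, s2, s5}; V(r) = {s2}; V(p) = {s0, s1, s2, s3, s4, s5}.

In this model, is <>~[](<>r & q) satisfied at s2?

Yes

Recall that []ψ holds at a world iff ψ holds at every accessible world, and <>ψ holds iff ψ holds at some accessible world.
At s2: <>~[](<>r & q) requires ~[](<>r & q) at some successor in {s1, s2}.
  ~[](<>r & q) holds at s1, so <>~[](<>r & q) is true at s2.
    At s1: [](<>r & q) is false, so ~[](<>r & q) is true.
      At s1: [](<>r & q) requires <>r & q at every successor {s1}.
        <>r & q fails at s1, so [](<>r & q) is false at s1.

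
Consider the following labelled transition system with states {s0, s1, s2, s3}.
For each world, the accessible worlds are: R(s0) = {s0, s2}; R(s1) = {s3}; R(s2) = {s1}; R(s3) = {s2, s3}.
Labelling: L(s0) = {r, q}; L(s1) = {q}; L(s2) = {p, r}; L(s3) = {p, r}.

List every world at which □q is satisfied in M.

Let φ = □q. Evaluate φ at each world:
  s0 (successors {s0, s2}): φ is false.
  s1 (successors {s3}): φ is false.
  s2 (successors {s1}): φ is true.
  s3 (successors {s2, s3}): φ is false.
For instance, at s0:
  At s0: □q requires q at every successor {s0, s2}.
    q fails at s2, so □q is false at s0.
Satisfying worlds: {s2}

s2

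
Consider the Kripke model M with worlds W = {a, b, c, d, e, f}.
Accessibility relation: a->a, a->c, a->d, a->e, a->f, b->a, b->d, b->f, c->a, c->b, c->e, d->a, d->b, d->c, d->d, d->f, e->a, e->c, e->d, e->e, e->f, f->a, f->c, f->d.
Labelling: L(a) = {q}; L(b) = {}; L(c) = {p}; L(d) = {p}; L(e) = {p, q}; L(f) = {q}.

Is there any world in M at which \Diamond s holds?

No

Let φ = \Diamond s. Evaluate φ at each world:
  a (successors {a, c, d, e, f}): φ is false.
  b (successors {a, d, f}): φ is false.
  c (successors {a, b, e}): φ is false.
  d (successors {a, b, c, d, f}): φ is false.
  e (successors {a, c, d, e, f}): φ is false.
  f (successors {a, c, d}): φ is false.
For instance, at d:
  At d: \Diamond s requires s at some successor in {a, b, c, d, f}.
    At a: s is false.
    At b: s is false.
    At c: s is false.
    At d: s is false.
    At f: s is false.
  So \Diamond s is false at d.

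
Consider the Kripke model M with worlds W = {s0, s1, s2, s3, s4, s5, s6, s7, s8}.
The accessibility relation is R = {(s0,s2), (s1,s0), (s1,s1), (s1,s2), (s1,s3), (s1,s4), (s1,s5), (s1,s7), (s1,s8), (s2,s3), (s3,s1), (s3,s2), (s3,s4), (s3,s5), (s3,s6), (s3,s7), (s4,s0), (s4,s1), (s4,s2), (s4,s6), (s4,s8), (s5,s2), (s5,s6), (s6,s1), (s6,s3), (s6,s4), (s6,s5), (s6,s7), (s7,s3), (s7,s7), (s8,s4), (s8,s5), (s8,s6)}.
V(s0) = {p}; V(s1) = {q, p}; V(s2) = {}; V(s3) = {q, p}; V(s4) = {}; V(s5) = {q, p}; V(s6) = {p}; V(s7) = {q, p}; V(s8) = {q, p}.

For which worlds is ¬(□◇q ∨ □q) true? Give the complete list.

Let φ = ¬(□◇q ∨ □q). Evaluate φ at each world:
  s0 (successors {s2}): φ is false.
  s1 (successors {s0, s1, s2, s3, s4, s5, s7, s8}): φ is true.
  s2 (successors {s3}): φ is false.
  s3 (successors {s1, s2, s4, s5, s6, s7}): φ is true.
  s4 (successors {s0, s1, s2, s6, s8}): φ is true.
  s5 (successors {s2, s6}): φ is false.
  s6 (successors {s1, s3, s4, s5, s7}): φ is true.
  s7 (successors {s3, s7}): φ is false.
  s8 (successors {s4, s5, s6}): φ is true.
For instance, at s0:
  At s0: □◇q ∨ □q is true, so ¬(□◇q ∨ □q) is false.
    At s0: □◇q is true, □q is false, so □◇q ∨ □q is true.
      At s0: □◇q requires ◇q at every successor {s2}.
        At s2: ◇q is true.
      So □◇q is true at s0.
      At s0: □q requires q at every successor {s2}.
        q fails at s2, so □q is false at s0.
Satisfying worlds: {s1, s3, s4, s6, s8}

s1, s3, s4, s6, s8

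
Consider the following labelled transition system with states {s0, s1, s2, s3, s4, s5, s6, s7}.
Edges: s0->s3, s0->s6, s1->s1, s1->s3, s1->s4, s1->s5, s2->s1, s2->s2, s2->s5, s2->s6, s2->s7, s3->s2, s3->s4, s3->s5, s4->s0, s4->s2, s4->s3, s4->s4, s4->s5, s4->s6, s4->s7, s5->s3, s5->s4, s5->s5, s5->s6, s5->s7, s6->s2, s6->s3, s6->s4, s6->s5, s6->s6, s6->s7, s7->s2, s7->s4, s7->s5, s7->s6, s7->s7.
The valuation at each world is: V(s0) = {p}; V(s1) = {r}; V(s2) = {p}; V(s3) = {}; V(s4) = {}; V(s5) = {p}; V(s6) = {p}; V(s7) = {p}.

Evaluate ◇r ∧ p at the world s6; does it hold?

No

At s6: ◇r is false, p is true, so ◇r ∧ p is false.
  At s6: ◇r requires r at some successor in {s2, s3, s4, s5, s6, s7}.
    At s2: r is false.
    At s3: r is false.
    At s4: r is false.
    At s5: r is false.
    At s6: r is false.
    At s7: r is false.
  So ◇r is false at s6.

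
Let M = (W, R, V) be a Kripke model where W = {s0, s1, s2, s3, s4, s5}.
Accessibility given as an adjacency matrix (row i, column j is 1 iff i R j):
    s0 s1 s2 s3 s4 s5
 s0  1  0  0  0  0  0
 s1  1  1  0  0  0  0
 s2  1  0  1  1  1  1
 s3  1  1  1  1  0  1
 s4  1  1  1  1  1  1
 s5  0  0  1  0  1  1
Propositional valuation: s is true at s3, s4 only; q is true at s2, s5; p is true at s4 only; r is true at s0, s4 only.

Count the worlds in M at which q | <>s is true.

4

Let φ = q | <>s. Evaluate φ at each world:
  s0 (successors {s0}): φ is false.
  s1 (successors {s0, s1}): φ is false.
  s2 (successors {s0, s2, s3, s4, s5}): φ is true.
  s3 (successors {s0, s1, s2, s3, s5}): φ is true.
  s4 (successors {s0, s1, s2, s3, s4, s5}): φ is true.
  s5 (successors {s2, s4, s5}): φ is true.
For instance, at s1:
  At s1: q is false, <>s is false, so q | <>s is false.
    At s1: <>s requires s at some successor in {s0, s1}.
      At s0: s is false.
      At s1: s is false.
    So <>s is false at s1.
Satisfying worlds: {s2, s3, s4, s5}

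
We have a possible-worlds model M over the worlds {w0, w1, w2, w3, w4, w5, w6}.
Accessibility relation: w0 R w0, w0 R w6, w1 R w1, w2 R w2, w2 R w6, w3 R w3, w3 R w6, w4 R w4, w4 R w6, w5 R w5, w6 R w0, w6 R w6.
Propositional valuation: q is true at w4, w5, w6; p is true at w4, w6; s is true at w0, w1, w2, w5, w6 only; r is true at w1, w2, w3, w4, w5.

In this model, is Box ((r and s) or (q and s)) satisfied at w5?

Yes

Recall that Box ψ holds at a world iff ψ holds at every accessible world, and Dia ψ holds iff ψ holds at some accessible world.
At w5: Box ((r and s) or (q and s)) requires (r and s) or (q and s) at every successor {w5}.
  At w5: (r and s) or (q and s) is true.
So Box ((r and s) or (q and s)) is true at w5.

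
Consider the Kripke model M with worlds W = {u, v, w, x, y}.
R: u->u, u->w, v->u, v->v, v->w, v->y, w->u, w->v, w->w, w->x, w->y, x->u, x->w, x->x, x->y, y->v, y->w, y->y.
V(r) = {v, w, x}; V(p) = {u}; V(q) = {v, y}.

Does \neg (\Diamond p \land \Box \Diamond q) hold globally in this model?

Yes

Let φ = \neg (\Diamond p \land \Box \Diamond q). Evaluate φ at each world:
  u (successors {u, w}): φ is true.
  v (successors {u, v, w, y}): φ is true.
  w (successors {u, v, w, x, y}): φ is true.
  x (successors {u, w, x, y}): φ is true.
  y (successors {v, w, y}): φ is true.
For instance, at w:
  At w: \Diamond p \land \Box \Diamond q is false, so \neg (\Diamond p \land \Box \Diamond q) is true.
    At w: \Diamond p is true, \Box \Diamond q is false, so \Diamond p \land \Box \Diamond q is false.
      At w: \Diamond p requires p at some successor in {u, v, w, x, y}.
        p holds at u, so \Diamond p is true at w.
      At w: \Box \Diamond q requires \Diamond q at every successor {u, v, w, x, y}.
        \Diamond q fails at u, so \Box \Diamond q is false at w.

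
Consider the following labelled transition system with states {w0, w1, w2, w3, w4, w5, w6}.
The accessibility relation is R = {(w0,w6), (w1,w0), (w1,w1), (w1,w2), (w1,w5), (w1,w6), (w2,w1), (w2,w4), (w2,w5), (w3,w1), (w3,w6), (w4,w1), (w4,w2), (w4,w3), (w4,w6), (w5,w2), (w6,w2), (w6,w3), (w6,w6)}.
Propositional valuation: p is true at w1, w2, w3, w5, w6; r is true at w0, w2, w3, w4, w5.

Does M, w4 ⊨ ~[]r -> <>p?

Yes

At w4: ~[]r is true, <>p is true, so ~[]r -> <>p is true.
  At w4: []r is false, so ~[]r is true.
    At w4: []r requires r at every successor {w1, w2, w3, w6}.
      r fails at w1, so []r is false at w4.
  At w4: <>p requires p at some successor in {w1, w2, w3, w6}.
    p holds at w1, so <>p is true at w4.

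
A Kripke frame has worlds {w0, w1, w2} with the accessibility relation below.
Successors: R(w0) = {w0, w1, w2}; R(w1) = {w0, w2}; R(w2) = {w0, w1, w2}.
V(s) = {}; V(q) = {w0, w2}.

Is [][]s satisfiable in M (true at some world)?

No

Let φ = [][]s. Evaluate φ at each world:
  w0 (successors {w0, w1, w2}): φ is false.
  w1 (successors {w0, w2}): φ is false.
  w2 (successors {w0, w1, w2}): φ is false.
For instance, at w2:
  At w2: [][]s requires []s at every successor {w0, w1, w2}.
    []s fails at w0, so [][]s is false at w2.
      At w0: []s requires s at every successor {w0, w1, w2}.
        s fails at w0, so []s is false at w0.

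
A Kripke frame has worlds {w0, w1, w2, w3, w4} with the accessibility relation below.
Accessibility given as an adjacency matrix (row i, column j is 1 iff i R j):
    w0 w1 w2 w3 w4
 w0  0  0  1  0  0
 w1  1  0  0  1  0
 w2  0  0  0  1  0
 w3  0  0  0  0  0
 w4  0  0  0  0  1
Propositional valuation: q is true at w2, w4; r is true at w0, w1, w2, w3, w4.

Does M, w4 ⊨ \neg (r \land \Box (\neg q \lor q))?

At w4: r \land \Box (\neg q \lor q) is true, so \neg (r \land \Box (\neg q \lor q)) is false.
  At w4: r is true, \Box (\neg q \lor q) is true, so r \land \Box (\neg q \lor q) is true.
    At w4: \Box (\neg q \lor q) requires \neg q \lor q at every successor {w4}.
      At w4: \neg q \lor q is true.
    So \Box (\neg q \lor q) is true at w4.

No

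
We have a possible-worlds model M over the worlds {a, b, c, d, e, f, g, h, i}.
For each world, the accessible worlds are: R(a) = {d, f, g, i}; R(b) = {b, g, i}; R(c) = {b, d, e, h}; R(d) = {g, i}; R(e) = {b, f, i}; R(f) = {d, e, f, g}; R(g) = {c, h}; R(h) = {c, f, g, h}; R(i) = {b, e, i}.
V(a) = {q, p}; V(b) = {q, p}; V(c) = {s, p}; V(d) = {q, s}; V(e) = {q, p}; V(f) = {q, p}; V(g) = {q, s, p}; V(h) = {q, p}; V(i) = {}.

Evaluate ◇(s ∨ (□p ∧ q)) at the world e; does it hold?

No

At e: ◇(s ∨ (□p ∧ q)) requires s ∨ (□p ∧ q) at some successor in {b, f, i}.
  At b: s ∨ (□p ∧ q) is false.
  At f: s ∨ (□p ∧ q) is false.
  At i: s ∨ (□p ∧ q) is false.
So ◇(s ∨ (□p ∧ q)) is false at e.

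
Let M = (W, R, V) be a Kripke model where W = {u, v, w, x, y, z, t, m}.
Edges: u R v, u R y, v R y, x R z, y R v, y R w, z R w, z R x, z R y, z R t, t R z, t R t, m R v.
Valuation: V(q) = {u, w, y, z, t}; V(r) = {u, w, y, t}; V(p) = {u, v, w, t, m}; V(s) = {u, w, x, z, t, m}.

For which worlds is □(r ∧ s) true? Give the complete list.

Let φ = □(r ∧ s). Evaluate φ at each world:
  u (successors {v, y}): φ is false.
  v (successors {y}): φ is false.
  w (successors ∅): φ is true.
  x (successors {z}): φ is false.
  y (successors {v, w}): φ is false.
  z (successors {w, x, y, t}): φ is false.
  t (successors {z, t}): φ is false.
  m (successors {v}): φ is false.
For instance, at m:
  At m: □(r ∧ s) requires r ∧ s at every successor {v}.
    r ∧ s fails at v, so □(r ∧ s) is false at m.
Satisfying worlds: {w}

w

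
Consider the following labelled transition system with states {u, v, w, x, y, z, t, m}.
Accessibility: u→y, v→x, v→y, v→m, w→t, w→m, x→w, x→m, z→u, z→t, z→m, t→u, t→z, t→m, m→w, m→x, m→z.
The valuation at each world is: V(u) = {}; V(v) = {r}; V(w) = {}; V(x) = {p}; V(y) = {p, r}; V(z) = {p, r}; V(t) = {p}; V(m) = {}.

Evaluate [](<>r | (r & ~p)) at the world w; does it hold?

Yes

At w: [](<>r | (r & ~p)) requires <>r | (r & ~p) at every successor {t, m}.
    At t: <>r is true, r & ~p is false, so <>r | (r & ~p) is true.
      At t: <>r requires r at some successor in {u, z, m}.
        r holds at z, so <>r is true at t.
    At m: <>r is true, r & ~p is false, so <>r | (r & ~p) is true.
      At m: <>r requires r at some successor in {w, x, z}.
        r holds at z, so <>r is true at m.
So [](<>r | (r & ~p)) is true at w.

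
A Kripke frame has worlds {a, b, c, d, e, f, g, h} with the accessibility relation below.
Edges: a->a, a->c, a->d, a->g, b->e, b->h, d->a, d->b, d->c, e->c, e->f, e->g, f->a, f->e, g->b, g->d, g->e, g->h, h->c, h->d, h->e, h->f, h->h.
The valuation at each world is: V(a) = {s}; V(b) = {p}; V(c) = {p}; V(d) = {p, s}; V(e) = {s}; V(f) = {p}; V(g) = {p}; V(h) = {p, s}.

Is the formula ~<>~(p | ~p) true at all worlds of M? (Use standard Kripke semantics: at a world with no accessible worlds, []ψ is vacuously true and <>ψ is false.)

Let φ = ~<>~(p | ~p). Evaluate φ at each world:
  a (successors {a, c, d, g}): φ is true.
  b (successors {e, h}): φ is true.
  c (successors ∅): φ is true.
  d (successors {a, b, c}): φ is true.
  e (successors {c, f, g}): φ is true.
  f (successors {a, e}): φ is true.
  g (successors {b, d, e, h}): φ is true.
  h (successors {c, d, e, f, h}): φ is true.
For instance, at g:
  At g: <>~(p | ~p) is false, so ~<>~(p | ~p) is true.
    At g: <>~(p | ~p) requires ~(p | ~p) at some successor in {b, d, e, h}.
      At b: ~(p | ~p) is false.
      At d: ~(p | ~p) is false.
      At e: ~(p | ~p) is false.
      At h: ~(p | ~p) is false.
    So <>~(p | ~p) is false at g.

Yes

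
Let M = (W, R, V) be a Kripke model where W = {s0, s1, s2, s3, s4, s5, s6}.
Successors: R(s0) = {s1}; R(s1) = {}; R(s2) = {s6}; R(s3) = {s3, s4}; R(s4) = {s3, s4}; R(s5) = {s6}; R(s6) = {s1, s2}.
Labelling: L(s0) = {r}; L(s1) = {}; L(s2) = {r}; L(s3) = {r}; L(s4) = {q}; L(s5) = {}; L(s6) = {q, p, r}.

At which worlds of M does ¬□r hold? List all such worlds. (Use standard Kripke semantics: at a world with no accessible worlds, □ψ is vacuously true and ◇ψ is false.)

Let φ = ¬□r. Evaluate φ at each world:
  s0 (successors {s1}): φ is true.
  s1 (successors ∅): φ is false.
  s2 (successors {s6}): φ is false.
  s3 (successors {s3, s4}): φ is true.
  s4 (successors {s3, s4}): φ is true.
  s5 (successors {s6}): φ is false.
  s6 (successors {s1, s2}): φ is true.
For instance, at s2:
  At s2: □r is true, so ¬□r is false.
    At s2: □r requires r at every successor {s6}.
      At s6: r is true.
    So □r is true at s2.
Satisfying worlds: {s0, s3, s4, s6}

s0, s3, s4, s6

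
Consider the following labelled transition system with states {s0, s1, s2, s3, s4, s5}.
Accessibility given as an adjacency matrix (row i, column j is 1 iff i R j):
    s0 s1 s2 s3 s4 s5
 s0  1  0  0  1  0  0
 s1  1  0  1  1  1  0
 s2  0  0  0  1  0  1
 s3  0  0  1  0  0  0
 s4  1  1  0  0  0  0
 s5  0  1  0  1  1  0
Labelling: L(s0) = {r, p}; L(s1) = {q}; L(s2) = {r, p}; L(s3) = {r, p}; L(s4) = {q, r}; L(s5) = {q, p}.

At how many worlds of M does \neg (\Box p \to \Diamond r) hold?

Let φ = \neg (\Box p \to \Diamond r). Evaluate φ at each world:
  s0 (successors {s0, s3}): φ is false.
  s1 (successors {s0, s2, s3, s4}): φ is false.
  s2 (successors {s3, s5}): φ is false.
  s3 (successors {s2}): φ is false.
  s4 (successors {s0, s1}): φ is false.
  s5 (successors {s1, s3, s4}): φ is false.
For instance, at s0:
  At s0: \Box p \to \Diamond r is true, so \neg (\Box p \to \Diamond r) is false.
    At s0: \Box p is true, \Diamond r is true, so \Box p \to \Diamond r is true.
      At s0: \Box p requires p at every successor {s0, s3}.
        At s0: p is true.
        At s3: p is true.
      So \Box p is true at s0.
      At s0: \Diamond r requires r at some successor in {s0, s3}.
        r holds at s0, so \Diamond r is true at s0.
Satisfying worlds: none.

0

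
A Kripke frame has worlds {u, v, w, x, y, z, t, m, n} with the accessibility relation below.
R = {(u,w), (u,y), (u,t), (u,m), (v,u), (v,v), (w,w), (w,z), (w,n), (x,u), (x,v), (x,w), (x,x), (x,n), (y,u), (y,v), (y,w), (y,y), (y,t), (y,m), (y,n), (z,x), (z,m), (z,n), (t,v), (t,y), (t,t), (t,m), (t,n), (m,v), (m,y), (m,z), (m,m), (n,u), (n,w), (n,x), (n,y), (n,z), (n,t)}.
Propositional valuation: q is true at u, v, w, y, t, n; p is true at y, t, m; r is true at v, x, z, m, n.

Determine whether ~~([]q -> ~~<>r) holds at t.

At t: ~([]q -> ~~<>r) is false, so ~~([]q -> ~~<>r) is true.
  At t: []q -> ~~<>r is true, so ~([]q -> ~~<>r) is false.
    At t: []q is false, ~~<>r is true, so []q -> ~~<>r is true.
      At t: []q requires q at every successor {v, y, t, m, n}.
        q fails at m, so []q is false at t.
      At t: ~<>r is false, so ~~<>r is true.

Yes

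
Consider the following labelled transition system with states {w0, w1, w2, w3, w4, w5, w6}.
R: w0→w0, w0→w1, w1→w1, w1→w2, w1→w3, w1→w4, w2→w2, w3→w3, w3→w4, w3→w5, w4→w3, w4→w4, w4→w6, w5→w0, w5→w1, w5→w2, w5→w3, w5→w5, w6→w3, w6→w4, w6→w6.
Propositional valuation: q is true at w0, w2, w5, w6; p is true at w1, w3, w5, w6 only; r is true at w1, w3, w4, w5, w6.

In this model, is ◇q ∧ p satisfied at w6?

Recall that ◇ψ holds at a world iff ψ holds at some accessible world.
At w6: ◇q is true, p is true, so ◇q ∧ p is true.
  At w6: ◇q requires q at some successor in {w3, w4, w6}.
    q holds at w6, so ◇q is true at w6.

Yes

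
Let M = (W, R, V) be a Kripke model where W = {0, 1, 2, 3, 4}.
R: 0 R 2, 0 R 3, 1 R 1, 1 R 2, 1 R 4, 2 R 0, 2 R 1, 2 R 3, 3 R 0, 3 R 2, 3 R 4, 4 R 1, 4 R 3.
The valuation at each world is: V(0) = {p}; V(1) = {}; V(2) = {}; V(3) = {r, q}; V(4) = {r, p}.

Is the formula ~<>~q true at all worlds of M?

Recall that <>ψ holds at a world iff ψ holds at some accessible world.
Let φ = ~<>~q. Evaluate φ at each world:
  0 (successors {2, 3}): φ is false.
  1 (successors {1, 2, 4}): φ is false.
  2 (successors {0, 1, 3}): φ is false.
  3 (successors {0, 2, 4}): φ is false.
  4 (successors {1, 3}): φ is false.
Detail at 0 (counterexample):
  At 0: <>~q is true, so ~<>~q is false.
    At 0: <>~q requires ~q at some successor in {2, 3}.
      ~q holds at 2, so <>~q is true at 0.

No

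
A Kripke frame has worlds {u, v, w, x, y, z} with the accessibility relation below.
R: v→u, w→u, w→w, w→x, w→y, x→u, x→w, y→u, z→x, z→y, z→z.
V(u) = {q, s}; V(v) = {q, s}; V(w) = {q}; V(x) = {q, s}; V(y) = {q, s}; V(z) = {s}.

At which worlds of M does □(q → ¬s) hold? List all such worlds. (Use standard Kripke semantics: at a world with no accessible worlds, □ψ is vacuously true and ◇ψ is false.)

u

Let φ = □(q → ¬s). Evaluate φ at each world:
  u (successors ∅): φ is true.
  v (successors {u}): φ is false.
  w (successors {u, w, x, y}): φ is false.
  x (successors {u, w}): φ is false.
  y (successors {u}): φ is false.
  z (successors {x, y, z}): φ is false.
For instance, at x:
  At x: □(q → ¬s) requires q → ¬s at every successor {u, w}.
    q → ¬s fails at u, so □(q → ¬s) is false at x.
Satisfying worlds: {u}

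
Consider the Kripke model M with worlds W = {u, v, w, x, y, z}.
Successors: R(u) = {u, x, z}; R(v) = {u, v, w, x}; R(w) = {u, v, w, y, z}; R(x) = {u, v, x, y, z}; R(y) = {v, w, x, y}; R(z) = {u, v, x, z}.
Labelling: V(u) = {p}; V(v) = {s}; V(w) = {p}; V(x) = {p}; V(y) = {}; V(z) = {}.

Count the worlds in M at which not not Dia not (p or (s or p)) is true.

Let φ = not not Dia not (p or (s or p)). Evaluate φ at each world:
  u (successors {u, x, z}): φ is true.
  v (successors {u, v, w, x}): φ is false.
  w (successors {u, v, w, y, z}): φ is true.
  x (successors {u, v, x, y, z}): φ is true.
  y (successors {v, w, x, y}): φ is true.
  z (successors {u, v, x, z}): φ is true.
For instance, at z:
  At z: not Dia not (p or (s or p)) is false, so not not Dia not (p or (s or p)) is true.
    At z: Dia not (p or (s or p)) is true, so not Dia not (p or (s or p)) is false.
      At z: Dia not (p or (s or p)) requires not (p or (s or p)) at some successor in {u, v, x, z}.
        not (p or (s or p)) holds at z, so Dia not (p or (s or p)) is true at z.
Satisfying worlds: {u, w, x, y, z}

5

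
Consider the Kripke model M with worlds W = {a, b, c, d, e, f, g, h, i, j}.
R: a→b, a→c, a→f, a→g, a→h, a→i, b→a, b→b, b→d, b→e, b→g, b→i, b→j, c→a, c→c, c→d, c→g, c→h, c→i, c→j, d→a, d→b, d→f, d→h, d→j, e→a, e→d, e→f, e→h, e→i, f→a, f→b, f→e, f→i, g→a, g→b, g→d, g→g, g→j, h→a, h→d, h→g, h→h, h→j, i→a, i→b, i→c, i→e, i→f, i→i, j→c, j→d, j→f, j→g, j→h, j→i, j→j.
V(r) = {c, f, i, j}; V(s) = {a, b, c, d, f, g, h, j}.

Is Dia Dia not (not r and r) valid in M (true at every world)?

Yes

Recall that Dia ψ holds at a world iff ψ holds at some accessible world.
Let φ = Dia Dia not (not r and r). Evaluate φ at each world:
  a (successors {b, c, f, g, h, i}): φ is true.
  b (successors {a, b, d, e, g, i, j}): φ is true.
  c (successors {a, c, d, g, h, i, j}): φ is true.
  d (successors {a, b, f, h, j}): φ is true.
  e (successors {a, d, f, h, i}): φ is true.
  f (successors {a, b, e, i}): φ is true.
  g (successors {a, b, d, g, j}): φ is true.
  h (successors {a, d, g, h, j}): φ is true.
  i (successors {a, b, c, e, f, i}): φ is true.
  j (successors {c, d, f, g, h, i, j}): φ is true.
For instance, at b:
  At b: Dia Dia not (not r and r) requires Dia not (not r and r) at some successor in {a, b, d, e, g, i, j}.
    Dia not (not r and r) holds at a, so Dia Dia not (not r and r) is true at b.
      At a: Dia not (not r and r) requires not (not r and r) at some successor in {b, c, f, g, h, i}.
        not (not r and r) holds at b, so Dia not (not r and r) is true at a.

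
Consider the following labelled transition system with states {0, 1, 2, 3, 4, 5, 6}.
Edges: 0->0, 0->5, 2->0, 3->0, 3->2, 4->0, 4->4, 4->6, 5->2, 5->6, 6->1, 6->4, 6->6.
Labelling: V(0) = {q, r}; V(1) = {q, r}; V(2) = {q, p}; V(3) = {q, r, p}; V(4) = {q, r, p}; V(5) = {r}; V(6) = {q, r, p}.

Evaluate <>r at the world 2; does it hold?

At 2: <>r requires r at some successor in {0}.
  r holds at 0, so <>r is true at 2.

Yes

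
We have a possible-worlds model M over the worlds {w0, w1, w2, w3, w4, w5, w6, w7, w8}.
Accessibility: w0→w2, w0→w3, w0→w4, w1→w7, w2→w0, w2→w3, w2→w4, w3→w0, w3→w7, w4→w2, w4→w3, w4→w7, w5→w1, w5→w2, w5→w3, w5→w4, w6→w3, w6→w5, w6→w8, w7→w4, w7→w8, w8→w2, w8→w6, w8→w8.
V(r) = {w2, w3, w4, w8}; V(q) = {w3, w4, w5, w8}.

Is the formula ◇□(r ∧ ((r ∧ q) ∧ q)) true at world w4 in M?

At w4: ◇□(r ∧ ((r ∧ q) ∧ q)) requires □(r ∧ ((r ∧ q) ∧ q)) at some successor in {w2, w3, w7}.
  □(r ∧ ((r ∧ q) ∧ q)) holds at w7, so ◇□(r ∧ ((r ∧ q) ∧ q)) is true at w4.
    At w7: □(r ∧ ((r ∧ q) ∧ q)) requires r ∧ ((r ∧ q) ∧ q) at every successor {w4, w8}.
      At w4: r ∧ ((r ∧ q) ∧ q) is true.
      At w8: r ∧ ((r ∧ q) ∧ q) is true.
    So □(r ∧ ((r ∧ q) ∧ q)) is true at w7.

Yes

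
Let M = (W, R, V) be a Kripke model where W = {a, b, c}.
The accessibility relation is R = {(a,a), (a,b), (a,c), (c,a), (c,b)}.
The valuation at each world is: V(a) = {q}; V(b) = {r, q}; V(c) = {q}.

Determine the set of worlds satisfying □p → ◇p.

a, c

Recall that □ψ holds at a world iff ψ holds at every accessible world, and ◇ψ holds iff ψ holds at some accessible world.
Let φ = □p → ◇p. Evaluate φ at each world:
  a (successors {a, b, c}): φ is true.
  b (successors ∅): φ is false.
  c (successors {a, b}): φ is true.
For instance, at a:
  At a: □p is false, ◇p is false, so □p → ◇p is true.
    At a: □p requires p at every successor {a, b, c}.
      p fails at a, so □p is false at a.
    At a: ◇p requires p at some successor in {a, b, c}.
      At a: p is false.
      At b: p is false.
      At c: p is false.
    So ◇p is false at a.
Satisfying worlds: {a, c}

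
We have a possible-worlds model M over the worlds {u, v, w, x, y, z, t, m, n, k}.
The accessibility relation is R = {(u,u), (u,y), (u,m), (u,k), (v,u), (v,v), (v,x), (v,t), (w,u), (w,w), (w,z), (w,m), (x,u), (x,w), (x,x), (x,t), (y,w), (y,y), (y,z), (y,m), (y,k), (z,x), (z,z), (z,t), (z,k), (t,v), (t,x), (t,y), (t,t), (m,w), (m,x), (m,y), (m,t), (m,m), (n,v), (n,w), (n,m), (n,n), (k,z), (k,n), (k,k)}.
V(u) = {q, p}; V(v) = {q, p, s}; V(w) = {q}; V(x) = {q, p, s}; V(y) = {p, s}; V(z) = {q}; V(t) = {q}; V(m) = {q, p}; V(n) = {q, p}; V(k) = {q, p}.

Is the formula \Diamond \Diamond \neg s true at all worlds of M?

Let φ = \Diamond \Diamond \neg s. Evaluate φ at each world:
  u (successors {u, y, m, k}): φ is true.
  v (successors {u, v, x, t}): φ is true.
  w (successors {u, w, z, m}): φ is true.
  x (successors {u, w, x, t}): φ is true.
  y (successors {w, y, z, m, k}): φ is true.
  z (successors {x, z, t, k}): φ is true.
  t (successors {v, x, y, t}): φ is true.
  m (successors {w, x, y, t, m}): φ is true.
  n (successors {v, w, m, n}): φ is true.
  k (successors {z, n, k}): φ is true.
For instance, at k:
  At k: \Diamond \Diamond \neg s requires \Diamond \neg s at some successor in {z, n, k}.
    \Diamond \neg s holds at z, so \Diamond \Diamond \neg s is true at k.
      At z: \Diamond \neg s requires \neg s at some successor in {x, z, t, k}.
        \neg s holds at z, so \Diamond \neg s is true at z.

Yes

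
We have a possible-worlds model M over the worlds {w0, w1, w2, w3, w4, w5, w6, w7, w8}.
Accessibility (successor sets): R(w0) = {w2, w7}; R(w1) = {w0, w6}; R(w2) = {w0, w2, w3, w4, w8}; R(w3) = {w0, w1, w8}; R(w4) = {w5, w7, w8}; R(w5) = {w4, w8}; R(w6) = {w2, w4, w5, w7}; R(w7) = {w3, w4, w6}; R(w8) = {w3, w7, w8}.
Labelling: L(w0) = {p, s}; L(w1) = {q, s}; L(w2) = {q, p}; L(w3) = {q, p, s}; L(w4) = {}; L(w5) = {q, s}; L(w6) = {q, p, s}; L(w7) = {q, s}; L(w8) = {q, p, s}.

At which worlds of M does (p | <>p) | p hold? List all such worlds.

w0, w1, w2, w3, w4, w5, w6, w7, w8

Let φ = (p | <>p) | p. Evaluate φ at each world:
  w0 (successors {w2, w7}): φ is true.
  w1 (successors {w0, w6}): φ is true.
  w2 (successors {w0, w2, w3, w4, w8}): φ is true.
  w3 (successors {w0, w1, w8}): φ is true.
  w4 (successors {w5, w7, w8}): φ is true.
  w5 (successors {w4, w8}): φ is true.
  w6 (successors {w2, w4, w5, w7}): φ is true.
  w7 (successors {w3, w4, w6}): φ is true.
  w8 (successors {w3, w7, w8}): φ is true.
For instance, at w0:
  At w0: p | <>p is true, p is true, so (p | <>p) | p is true.
    At w0: p is true, <>p is true, so p | <>p is true.
      At w0: <>p requires p at some successor in {w2, w7}.
        p holds at w2, so <>p is true at w0.
Satisfying worlds: {w0, w1, w2, w3, w4, w5, w6, w7, w8}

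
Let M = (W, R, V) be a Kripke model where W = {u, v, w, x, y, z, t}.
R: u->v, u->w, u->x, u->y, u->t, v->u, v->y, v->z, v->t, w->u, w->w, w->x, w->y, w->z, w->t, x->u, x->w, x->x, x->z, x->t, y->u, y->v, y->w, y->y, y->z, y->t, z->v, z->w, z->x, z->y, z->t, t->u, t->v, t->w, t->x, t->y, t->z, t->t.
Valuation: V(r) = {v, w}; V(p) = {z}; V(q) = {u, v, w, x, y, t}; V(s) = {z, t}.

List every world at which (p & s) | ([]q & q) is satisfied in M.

Let φ = (p & s) | ([]q & q). Evaluate φ at each world:
  u (successors {v, w, x, y, t}): φ is true.
  v (successors {u, y, z, t}): φ is false.
  w (successors {u, w, x, y, z, t}): φ is false.
  x (successors {u, w, x, z, t}): φ is false.
  y (successors {u, v, w, y, z, t}): φ is false.
  z (successors {v, w, x, y, t}): φ is true.
  t (successors {u, v, w, x, y, z, t}): φ is false.
For instance, at u:
  At u: p & s is false, []q & q is true, so (p & s) | ([]q & q) is true.
    At u: []q is true, q is true, so []q & q is true.
      At u: []q requires q at every successor {v, w, x, y, t}.
        At v: q is true.
        At w: q is true.
        At x: q is true.
        At y: q is true.
        At t: q is true.
      So []q is true at u.
Satisfying worlds: {u, z}

u, z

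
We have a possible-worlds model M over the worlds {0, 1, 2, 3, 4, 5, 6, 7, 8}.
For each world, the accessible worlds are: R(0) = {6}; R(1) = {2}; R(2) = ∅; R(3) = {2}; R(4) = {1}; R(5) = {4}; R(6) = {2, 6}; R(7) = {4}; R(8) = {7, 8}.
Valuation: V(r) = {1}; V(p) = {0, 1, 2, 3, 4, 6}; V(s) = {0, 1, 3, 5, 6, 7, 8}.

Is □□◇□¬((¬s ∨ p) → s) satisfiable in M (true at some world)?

Yes

Recall that □ψ holds at a world iff ψ holds at every accessible world, and ◇ψ holds iff ψ holds at some accessible world.
Let φ = □□◇□¬((¬s ∨ p) → s). Evaluate φ at each world:
  0 (successors {6}): φ is false.
  1 (successors {2}): φ is true.
  2 (successors ∅): φ is true.
  3 (successors {2}): φ is true.
  4 (successors {1}): φ is false.
  5 (successors {4}): φ is true.
  6 (successors {2, 6}): φ is false.
  7 (successors {4}): φ is true.
  8 (successors {7, 8}): φ is false.
Detail at 1 (witness):
  At 1: □□◇□¬((¬s ∨ p) → s) requires □◇□¬((¬s ∨ p) → s) at every successor {2}.
      At 2: no accessible worlds, so □◇□¬((¬s ∨ p) → s) holds vacuously.
  So □□◇□¬((¬s ∨ p) → s) is true at 1.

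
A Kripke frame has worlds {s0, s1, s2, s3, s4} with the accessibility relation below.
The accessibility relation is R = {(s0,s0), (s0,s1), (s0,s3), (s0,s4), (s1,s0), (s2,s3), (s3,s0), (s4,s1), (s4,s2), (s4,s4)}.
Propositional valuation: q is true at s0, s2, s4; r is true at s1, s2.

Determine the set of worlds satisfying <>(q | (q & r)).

s0, s1, s3, s4

Let φ = <>(q | (q & r)). Evaluate φ at each world:
  s0 (successors {s0, s1, s3, s4}): φ is true.
  s1 (successors {s0}): φ is true.
  s2 (successors {s3}): φ is false.
  s3 (successors {s0}): φ is true.
  s4 (successors {s1, s2, s4}): φ is true.
For instance, at s2:
  At s2: <>(q | (q & r)) requires q | (q & r) at some successor in {s3}.
    At s3: q | (q & r) is false.
  So <>(q | (q & r)) is false at s2.
Satisfying worlds: {s0, s1, s3, s4}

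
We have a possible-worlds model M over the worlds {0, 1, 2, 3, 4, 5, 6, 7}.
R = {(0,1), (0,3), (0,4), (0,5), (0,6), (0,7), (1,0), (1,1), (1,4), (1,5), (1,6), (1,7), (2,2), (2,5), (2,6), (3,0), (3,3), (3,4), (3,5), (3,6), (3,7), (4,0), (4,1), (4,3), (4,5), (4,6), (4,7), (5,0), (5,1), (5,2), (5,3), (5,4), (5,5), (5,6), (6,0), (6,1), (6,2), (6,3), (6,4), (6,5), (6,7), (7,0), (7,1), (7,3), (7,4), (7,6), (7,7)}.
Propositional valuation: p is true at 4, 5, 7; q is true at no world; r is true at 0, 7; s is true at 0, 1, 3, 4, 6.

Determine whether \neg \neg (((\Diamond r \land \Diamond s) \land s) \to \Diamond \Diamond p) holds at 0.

Yes

At 0: \neg (((\Diamond r \land \Diamond s) \land s) \to \Diamond \Diamond p) is false, so \neg \neg (((\Diamond r \land \Diamond s) \land s) \to \Diamond \Diamond p) is true.
  At 0: ((\Diamond r \land \Diamond s) \land s) \to \Diamond \Diamond p is true, so \neg (((\Diamond r \land \Diamond s) \land s) \to \Diamond \Diamond p) is false.
    At 0: (\Diamond r \land \Diamond s) \land s is true, \Diamond \Diamond p is true, so ((\Diamond r \land \Diamond s) \land s) \to \Diamond \Diamond p is true.
      At 0: \Diamond r \land \Diamond s is true, s is true, so (\Diamond r \land \Diamond s) \land s is true.
      At 0: \Diamond \Diamond p requires \Diamond p at some successor in {1, 3, 4, 5, 6, 7}.
        \Diamond p holds at 1, so \Diamond \Diamond p is true at 0.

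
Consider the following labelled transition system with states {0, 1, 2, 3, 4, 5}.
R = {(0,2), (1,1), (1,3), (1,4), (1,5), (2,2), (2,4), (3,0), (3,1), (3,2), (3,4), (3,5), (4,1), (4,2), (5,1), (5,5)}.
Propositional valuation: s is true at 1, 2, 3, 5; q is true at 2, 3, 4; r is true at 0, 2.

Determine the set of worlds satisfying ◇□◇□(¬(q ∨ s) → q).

0, 1, 2, 3, 4, 5

Recall that □ψ holds at a world iff ψ holds at every accessible world, and ◇ψ holds iff ψ holds at some accessible world.
Let φ = ◇□◇□(¬(q ∨ s) → q). Evaluate φ at each world:
  0 (successors {2}): φ is true.
  1 (successors {1, 3, 4, 5}): φ is true.
  2 (successors {2, 4}): φ is true.
  3 (successors {0, 1, 2, 4, 5}): φ is true.
  4 (successors {1, 2}): φ is true.
  5 (successors {1, 5}): φ is true.
For instance, at 1:
  At 1: ◇□◇□(¬(q ∨ s) → q) requires □◇□(¬(q ∨ s) → q) at some successor in {1, 3, 4, 5}.
    □◇□(¬(q ∨ s) → q) holds at 1, so ◇□◇□(¬(q ∨ s) → q) is true at 1.
      At 1: □◇□(¬(q ∨ s) → q) requires ◇□(¬(q ∨ s) → q) at every successor {1, 3, 4, 5}.
        At 1: ◇□(¬(q ∨ s) → q) is true.
        At 3: ◇□(¬(q ∨ s) → q) is true.
        At 4: ◇□(¬(q ∨ s) → q) is true.
        At 5: ◇□(¬(q ∨ s) → q) is true.
      So □◇□(¬(q ∨ s) → q) is true at 1.
Satisfying worlds: {0, 1, 2, 3, 4, 5}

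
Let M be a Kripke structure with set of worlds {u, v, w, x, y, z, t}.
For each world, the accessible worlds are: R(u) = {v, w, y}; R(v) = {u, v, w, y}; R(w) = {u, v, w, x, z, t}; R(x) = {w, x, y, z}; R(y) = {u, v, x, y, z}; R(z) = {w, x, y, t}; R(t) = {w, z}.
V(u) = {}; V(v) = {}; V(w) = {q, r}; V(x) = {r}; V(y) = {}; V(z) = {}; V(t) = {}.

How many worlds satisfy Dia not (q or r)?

7

Let φ = Dia not (q or r). Evaluate φ at each world:
  u (successors {v, w, y}): φ is true.
  v (successors {u, v, w, y}): φ is true.
  w (successors {u, v, w, x, z, t}): φ is true.
  x (successors {w, x, y, z}): φ is true.
  y (successors {u, v, x, y, z}): φ is true.
  z (successors {w, x, y, t}): φ is true.
  t (successors {w, z}): φ is true.
For instance, at v:
  At v: Dia not (q or r) requires not (q or r) at some successor in {u, v, w, y}.
    not (q or r) holds at u, so Dia not (q or r) is true at v.
Satisfying worlds: {u, v, w, x, y, z, t}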